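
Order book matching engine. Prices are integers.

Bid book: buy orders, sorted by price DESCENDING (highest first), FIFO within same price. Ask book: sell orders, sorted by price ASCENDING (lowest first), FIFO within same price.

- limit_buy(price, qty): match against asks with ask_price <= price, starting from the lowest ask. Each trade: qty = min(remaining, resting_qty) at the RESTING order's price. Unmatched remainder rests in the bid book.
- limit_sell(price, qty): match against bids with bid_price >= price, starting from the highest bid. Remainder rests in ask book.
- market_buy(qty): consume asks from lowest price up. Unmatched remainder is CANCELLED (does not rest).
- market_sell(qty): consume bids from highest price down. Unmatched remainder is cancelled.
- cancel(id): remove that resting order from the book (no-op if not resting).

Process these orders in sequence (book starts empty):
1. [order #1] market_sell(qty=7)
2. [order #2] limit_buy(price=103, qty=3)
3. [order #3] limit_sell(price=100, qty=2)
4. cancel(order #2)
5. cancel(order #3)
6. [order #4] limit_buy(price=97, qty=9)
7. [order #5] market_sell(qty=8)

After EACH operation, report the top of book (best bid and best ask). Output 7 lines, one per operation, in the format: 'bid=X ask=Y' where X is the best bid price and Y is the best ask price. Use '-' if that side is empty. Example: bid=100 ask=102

Answer: bid=- ask=-
bid=103 ask=-
bid=103 ask=-
bid=- ask=-
bid=- ask=-
bid=97 ask=-
bid=97 ask=-

Derivation:
After op 1 [order #1] market_sell(qty=7): fills=none; bids=[-] asks=[-]
After op 2 [order #2] limit_buy(price=103, qty=3): fills=none; bids=[#2:3@103] asks=[-]
After op 3 [order #3] limit_sell(price=100, qty=2): fills=#2x#3:2@103; bids=[#2:1@103] asks=[-]
After op 4 cancel(order #2): fills=none; bids=[-] asks=[-]
After op 5 cancel(order #3): fills=none; bids=[-] asks=[-]
After op 6 [order #4] limit_buy(price=97, qty=9): fills=none; bids=[#4:9@97] asks=[-]
After op 7 [order #5] market_sell(qty=8): fills=#4x#5:8@97; bids=[#4:1@97] asks=[-]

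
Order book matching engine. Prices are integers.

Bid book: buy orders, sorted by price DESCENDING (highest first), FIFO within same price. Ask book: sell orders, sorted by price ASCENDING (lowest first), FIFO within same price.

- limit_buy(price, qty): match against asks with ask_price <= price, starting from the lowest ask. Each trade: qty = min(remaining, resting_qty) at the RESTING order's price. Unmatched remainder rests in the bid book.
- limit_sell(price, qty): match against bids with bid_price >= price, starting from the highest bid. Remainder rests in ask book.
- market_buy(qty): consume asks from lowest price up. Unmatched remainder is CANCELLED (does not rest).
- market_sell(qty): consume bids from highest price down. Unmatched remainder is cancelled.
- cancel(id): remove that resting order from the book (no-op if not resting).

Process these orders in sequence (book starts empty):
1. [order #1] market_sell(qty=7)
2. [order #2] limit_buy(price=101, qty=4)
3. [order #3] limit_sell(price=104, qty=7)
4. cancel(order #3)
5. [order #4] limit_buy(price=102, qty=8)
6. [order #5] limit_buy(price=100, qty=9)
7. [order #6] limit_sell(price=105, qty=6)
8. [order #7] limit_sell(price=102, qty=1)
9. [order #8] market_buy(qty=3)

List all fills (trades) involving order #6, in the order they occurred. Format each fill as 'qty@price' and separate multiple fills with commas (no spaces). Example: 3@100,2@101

Answer: 3@105

Derivation:
After op 1 [order #1] market_sell(qty=7): fills=none; bids=[-] asks=[-]
After op 2 [order #2] limit_buy(price=101, qty=4): fills=none; bids=[#2:4@101] asks=[-]
After op 3 [order #3] limit_sell(price=104, qty=7): fills=none; bids=[#2:4@101] asks=[#3:7@104]
After op 4 cancel(order #3): fills=none; bids=[#2:4@101] asks=[-]
After op 5 [order #4] limit_buy(price=102, qty=8): fills=none; bids=[#4:8@102 #2:4@101] asks=[-]
After op 6 [order #5] limit_buy(price=100, qty=9): fills=none; bids=[#4:8@102 #2:4@101 #5:9@100] asks=[-]
After op 7 [order #6] limit_sell(price=105, qty=6): fills=none; bids=[#4:8@102 #2:4@101 #5:9@100] asks=[#6:6@105]
After op 8 [order #7] limit_sell(price=102, qty=1): fills=#4x#7:1@102; bids=[#4:7@102 #2:4@101 #5:9@100] asks=[#6:6@105]
After op 9 [order #8] market_buy(qty=3): fills=#8x#6:3@105; bids=[#4:7@102 #2:4@101 #5:9@100] asks=[#6:3@105]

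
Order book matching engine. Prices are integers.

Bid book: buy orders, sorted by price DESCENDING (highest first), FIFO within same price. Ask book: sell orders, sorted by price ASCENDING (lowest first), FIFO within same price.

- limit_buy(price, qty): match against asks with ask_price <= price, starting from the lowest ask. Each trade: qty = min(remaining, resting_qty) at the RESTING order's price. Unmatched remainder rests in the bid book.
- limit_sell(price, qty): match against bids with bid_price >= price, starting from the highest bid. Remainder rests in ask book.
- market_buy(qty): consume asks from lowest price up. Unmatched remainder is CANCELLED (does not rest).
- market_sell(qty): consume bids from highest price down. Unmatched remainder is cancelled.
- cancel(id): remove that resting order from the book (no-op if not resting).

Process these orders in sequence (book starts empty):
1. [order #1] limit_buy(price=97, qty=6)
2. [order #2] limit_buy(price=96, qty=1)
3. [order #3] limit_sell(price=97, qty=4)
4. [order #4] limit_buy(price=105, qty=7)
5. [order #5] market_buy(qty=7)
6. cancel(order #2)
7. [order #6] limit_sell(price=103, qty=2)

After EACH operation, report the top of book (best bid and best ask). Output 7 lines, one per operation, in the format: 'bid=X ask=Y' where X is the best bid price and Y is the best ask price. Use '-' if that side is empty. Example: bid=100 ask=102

After op 1 [order #1] limit_buy(price=97, qty=6): fills=none; bids=[#1:6@97] asks=[-]
After op 2 [order #2] limit_buy(price=96, qty=1): fills=none; bids=[#1:6@97 #2:1@96] asks=[-]
After op 3 [order #3] limit_sell(price=97, qty=4): fills=#1x#3:4@97; bids=[#1:2@97 #2:1@96] asks=[-]
After op 4 [order #4] limit_buy(price=105, qty=7): fills=none; bids=[#4:7@105 #1:2@97 #2:1@96] asks=[-]
After op 5 [order #5] market_buy(qty=7): fills=none; bids=[#4:7@105 #1:2@97 #2:1@96] asks=[-]
After op 6 cancel(order #2): fills=none; bids=[#4:7@105 #1:2@97] asks=[-]
After op 7 [order #6] limit_sell(price=103, qty=2): fills=#4x#6:2@105; bids=[#4:5@105 #1:2@97] asks=[-]

Answer: bid=97 ask=-
bid=97 ask=-
bid=97 ask=-
bid=105 ask=-
bid=105 ask=-
bid=105 ask=-
bid=105 ask=-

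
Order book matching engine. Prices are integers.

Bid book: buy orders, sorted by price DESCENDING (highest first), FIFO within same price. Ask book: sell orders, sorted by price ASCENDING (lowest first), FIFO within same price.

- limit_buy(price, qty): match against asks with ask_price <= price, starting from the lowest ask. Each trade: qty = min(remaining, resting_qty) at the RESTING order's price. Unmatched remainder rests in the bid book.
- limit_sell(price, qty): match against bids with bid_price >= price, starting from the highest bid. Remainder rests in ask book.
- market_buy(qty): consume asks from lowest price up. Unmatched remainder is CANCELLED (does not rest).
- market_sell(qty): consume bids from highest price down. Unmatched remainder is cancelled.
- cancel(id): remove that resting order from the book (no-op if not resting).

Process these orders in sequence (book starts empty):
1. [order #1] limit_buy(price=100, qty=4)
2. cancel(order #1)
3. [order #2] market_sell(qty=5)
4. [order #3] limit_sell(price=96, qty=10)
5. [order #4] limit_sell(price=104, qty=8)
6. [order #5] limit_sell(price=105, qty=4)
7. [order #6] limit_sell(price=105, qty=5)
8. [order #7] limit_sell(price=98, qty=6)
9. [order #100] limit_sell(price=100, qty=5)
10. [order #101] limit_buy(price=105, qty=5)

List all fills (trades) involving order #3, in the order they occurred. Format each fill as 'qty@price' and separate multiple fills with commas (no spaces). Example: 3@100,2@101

After op 1 [order #1] limit_buy(price=100, qty=4): fills=none; bids=[#1:4@100] asks=[-]
After op 2 cancel(order #1): fills=none; bids=[-] asks=[-]
After op 3 [order #2] market_sell(qty=5): fills=none; bids=[-] asks=[-]
After op 4 [order #3] limit_sell(price=96, qty=10): fills=none; bids=[-] asks=[#3:10@96]
After op 5 [order #4] limit_sell(price=104, qty=8): fills=none; bids=[-] asks=[#3:10@96 #4:8@104]
After op 6 [order #5] limit_sell(price=105, qty=4): fills=none; bids=[-] asks=[#3:10@96 #4:8@104 #5:4@105]
After op 7 [order #6] limit_sell(price=105, qty=5): fills=none; bids=[-] asks=[#3:10@96 #4:8@104 #5:4@105 #6:5@105]
After op 8 [order #7] limit_sell(price=98, qty=6): fills=none; bids=[-] asks=[#3:10@96 #7:6@98 #4:8@104 #5:4@105 #6:5@105]
After op 9 [order #100] limit_sell(price=100, qty=5): fills=none; bids=[-] asks=[#3:10@96 #7:6@98 #100:5@100 #4:8@104 #5:4@105 #6:5@105]
After op 10 [order #101] limit_buy(price=105, qty=5): fills=#101x#3:5@96; bids=[-] asks=[#3:5@96 #7:6@98 #100:5@100 #4:8@104 #5:4@105 #6:5@105]

Answer: 5@96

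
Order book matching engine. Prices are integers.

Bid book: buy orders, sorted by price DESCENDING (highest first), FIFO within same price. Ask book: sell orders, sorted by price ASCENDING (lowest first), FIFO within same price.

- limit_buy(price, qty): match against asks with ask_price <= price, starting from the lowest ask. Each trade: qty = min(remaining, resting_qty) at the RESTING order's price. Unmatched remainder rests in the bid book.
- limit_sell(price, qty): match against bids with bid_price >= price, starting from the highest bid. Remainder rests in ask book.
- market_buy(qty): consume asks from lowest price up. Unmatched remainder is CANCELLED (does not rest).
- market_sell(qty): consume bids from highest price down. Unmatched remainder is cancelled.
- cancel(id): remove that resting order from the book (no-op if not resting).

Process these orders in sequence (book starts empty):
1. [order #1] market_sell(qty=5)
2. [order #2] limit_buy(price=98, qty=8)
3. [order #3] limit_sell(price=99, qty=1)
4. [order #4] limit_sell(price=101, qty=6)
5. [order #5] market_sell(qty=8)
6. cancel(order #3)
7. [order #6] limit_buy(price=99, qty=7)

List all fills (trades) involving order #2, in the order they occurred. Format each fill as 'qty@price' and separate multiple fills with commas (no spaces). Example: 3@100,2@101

Answer: 8@98

Derivation:
After op 1 [order #1] market_sell(qty=5): fills=none; bids=[-] asks=[-]
After op 2 [order #2] limit_buy(price=98, qty=8): fills=none; bids=[#2:8@98] asks=[-]
After op 3 [order #3] limit_sell(price=99, qty=1): fills=none; bids=[#2:8@98] asks=[#3:1@99]
After op 4 [order #4] limit_sell(price=101, qty=6): fills=none; bids=[#2:8@98] asks=[#3:1@99 #4:6@101]
After op 5 [order #5] market_sell(qty=8): fills=#2x#5:8@98; bids=[-] asks=[#3:1@99 #4:6@101]
After op 6 cancel(order #3): fills=none; bids=[-] asks=[#4:6@101]
After op 7 [order #6] limit_buy(price=99, qty=7): fills=none; bids=[#6:7@99] asks=[#4:6@101]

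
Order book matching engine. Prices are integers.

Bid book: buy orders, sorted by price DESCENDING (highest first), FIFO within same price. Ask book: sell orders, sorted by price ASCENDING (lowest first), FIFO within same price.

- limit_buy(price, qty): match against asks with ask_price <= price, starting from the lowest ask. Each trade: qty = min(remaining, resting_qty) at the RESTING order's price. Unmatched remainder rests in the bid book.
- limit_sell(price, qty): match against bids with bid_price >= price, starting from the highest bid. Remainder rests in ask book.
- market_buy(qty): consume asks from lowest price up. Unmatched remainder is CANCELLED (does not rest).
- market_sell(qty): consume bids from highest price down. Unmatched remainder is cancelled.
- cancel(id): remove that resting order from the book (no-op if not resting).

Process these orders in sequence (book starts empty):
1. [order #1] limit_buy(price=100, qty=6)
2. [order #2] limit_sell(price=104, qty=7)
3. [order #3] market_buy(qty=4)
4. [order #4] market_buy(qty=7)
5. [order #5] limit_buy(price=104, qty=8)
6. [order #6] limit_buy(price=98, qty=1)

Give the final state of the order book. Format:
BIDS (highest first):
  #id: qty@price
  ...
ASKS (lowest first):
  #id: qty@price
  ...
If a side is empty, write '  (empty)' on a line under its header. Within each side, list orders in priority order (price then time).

After op 1 [order #1] limit_buy(price=100, qty=6): fills=none; bids=[#1:6@100] asks=[-]
After op 2 [order #2] limit_sell(price=104, qty=7): fills=none; bids=[#1:6@100] asks=[#2:7@104]
After op 3 [order #3] market_buy(qty=4): fills=#3x#2:4@104; bids=[#1:6@100] asks=[#2:3@104]
After op 4 [order #4] market_buy(qty=7): fills=#4x#2:3@104; bids=[#1:6@100] asks=[-]
After op 5 [order #5] limit_buy(price=104, qty=8): fills=none; bids=[#5:8@104 #1:6@100] asks=[-]
After op 6 [order #6] limit_buy(price=98, qty=1): fills=none; bids=[#5:8@104 #1:6@100 #6:1@98] asks=[-]

Answer: BIDS (highest first):
  #5: 8@104
  #1: 6@100
  #6: 1@98
ASKS (lowest first):
  (empty)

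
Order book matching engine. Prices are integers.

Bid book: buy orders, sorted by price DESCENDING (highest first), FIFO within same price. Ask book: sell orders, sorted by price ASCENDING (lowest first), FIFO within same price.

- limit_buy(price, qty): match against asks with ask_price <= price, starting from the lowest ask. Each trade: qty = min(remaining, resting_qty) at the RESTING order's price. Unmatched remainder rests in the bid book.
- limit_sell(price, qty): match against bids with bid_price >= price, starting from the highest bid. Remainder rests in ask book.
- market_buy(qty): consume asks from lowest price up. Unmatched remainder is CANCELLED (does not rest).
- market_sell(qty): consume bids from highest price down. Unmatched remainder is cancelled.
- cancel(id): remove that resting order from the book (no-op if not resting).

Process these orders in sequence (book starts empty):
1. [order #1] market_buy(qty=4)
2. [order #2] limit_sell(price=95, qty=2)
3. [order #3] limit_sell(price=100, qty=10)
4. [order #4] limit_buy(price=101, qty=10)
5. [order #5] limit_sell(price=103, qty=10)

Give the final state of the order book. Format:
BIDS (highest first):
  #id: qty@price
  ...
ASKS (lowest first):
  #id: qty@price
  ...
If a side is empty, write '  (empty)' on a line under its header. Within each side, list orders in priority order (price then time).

Answer: BIDS (highest first):
  (empty)
ASKS (lowest first):
  #3: 2@100
  #5: 10@103

Derivation:
After op 1 [order #1] market_buy(qty=4): fills=none; bids=[-] asks=[-]
After op 2 [order #2] limit_sell(price=95, qty=2): fills=none; bids=[-] asks=[#2:2@95]
After op 3 [order #3] limit_sell(price=100, qty=10): fills=none; bids=[-] asks=[#2:2@95 #3:10@100]
After op 4 [order #4] limit_buy(price=101, qty=10): fills=#4x#2:2@95 #4x#3:8@100; bids=[-] asks=[#3:2@100]
After op 5 [order #5] limit_sell(price=103, qty=10): fills=none; bids=[-] asks=[#3:2@100 #5:10@103]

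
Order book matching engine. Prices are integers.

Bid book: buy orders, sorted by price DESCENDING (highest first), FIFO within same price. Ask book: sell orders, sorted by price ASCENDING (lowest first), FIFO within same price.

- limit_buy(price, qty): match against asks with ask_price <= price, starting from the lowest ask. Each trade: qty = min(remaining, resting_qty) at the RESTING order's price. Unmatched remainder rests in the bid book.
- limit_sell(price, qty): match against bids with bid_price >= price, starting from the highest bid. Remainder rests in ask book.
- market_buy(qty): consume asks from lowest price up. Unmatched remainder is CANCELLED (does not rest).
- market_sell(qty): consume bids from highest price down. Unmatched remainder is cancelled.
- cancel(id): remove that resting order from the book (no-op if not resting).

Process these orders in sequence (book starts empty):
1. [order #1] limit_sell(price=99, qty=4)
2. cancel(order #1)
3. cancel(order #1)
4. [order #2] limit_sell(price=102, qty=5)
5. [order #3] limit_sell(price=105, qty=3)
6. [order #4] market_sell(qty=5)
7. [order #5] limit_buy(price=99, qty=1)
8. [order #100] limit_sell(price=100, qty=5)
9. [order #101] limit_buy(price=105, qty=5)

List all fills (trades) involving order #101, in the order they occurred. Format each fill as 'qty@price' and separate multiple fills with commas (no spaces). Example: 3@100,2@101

After op 1 [order #1] limit_sell(price=99, qty=4): fills=none; bids=[-] asks=[#1:4@99]
After op 2 cancel(order #1): fills=none; bids=[-] asks=[-]
After op 3 cancel(order #1): fills=none; bids=[-] asks=[-]
After op 4 [order #2] limit_sell(price=102, qty=5): fills=none; bids=[-] asks=[#2:5@102]
After op 5 [order #3] limit_sell(price=105, qty=3): fills=none; bids=[-] asks=[#2:5@102 #3:3@105]
After op 6 [order #4] market_sell(qty=5): fills=none; bids=[-] asks=[#2:5@102 #3:3@105]
After op 7 [order #5] limit_buy(price=99, qty=1): fills=none; bids=[#5:1@99] asks=[#2:5@102 #3:3@105]
After op 8 [order #100] limit_sell(price=100, qty=5): fills=none; bids=[#5:1@99] asks=[#100:5@100 #2:5@102 #3:3@105]
After op 9 [order #101] limit_buy(price=105, qty=5): fills=#101x#100:5@100; bids=[#5:1@99] asks=[#2:5@102 #3:3@105]

Answer: 5@100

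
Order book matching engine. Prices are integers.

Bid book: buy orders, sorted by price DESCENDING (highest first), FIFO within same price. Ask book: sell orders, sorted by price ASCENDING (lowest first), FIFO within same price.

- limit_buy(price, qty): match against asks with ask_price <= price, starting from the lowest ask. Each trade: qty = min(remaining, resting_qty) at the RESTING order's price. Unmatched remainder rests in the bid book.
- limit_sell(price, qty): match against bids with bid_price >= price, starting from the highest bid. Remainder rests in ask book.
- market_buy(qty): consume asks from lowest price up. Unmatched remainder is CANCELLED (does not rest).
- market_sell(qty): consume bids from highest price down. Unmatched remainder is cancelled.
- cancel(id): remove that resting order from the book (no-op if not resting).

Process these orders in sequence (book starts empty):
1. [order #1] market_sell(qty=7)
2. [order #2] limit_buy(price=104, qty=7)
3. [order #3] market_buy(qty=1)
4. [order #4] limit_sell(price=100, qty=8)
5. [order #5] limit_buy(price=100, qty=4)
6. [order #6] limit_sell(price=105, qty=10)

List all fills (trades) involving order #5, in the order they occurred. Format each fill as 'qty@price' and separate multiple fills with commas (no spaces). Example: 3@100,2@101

Answer: 1@100

Derivation:
After op 1 [order #1] market_sell(qty=7): fills=none; bids=[-] asks=[-]
After op 2 [order #2] limit_buy(price=104, qty=7): fills=none; bids=[#2:7@104] asks=[-]
After op 3 [order #3] market_buy(qty=1): fills=none; bids=[#2:7@104] asks=[-]
After op 4 [order #4] limit_sell(price=100, qty=8): fills=#2x#4:7@104; bids=[-] asks=[#4:1@100]
After op 5 [order #5] limit_buy(price=100, qty=4): fills=#5x#4:1@100; bids=[#5:3@100] asks=[-]
After op 6 [order #6] limit_sell(price=105, qty=10): fills=none; bids=[#5:3@100] asks=[#6:10@105]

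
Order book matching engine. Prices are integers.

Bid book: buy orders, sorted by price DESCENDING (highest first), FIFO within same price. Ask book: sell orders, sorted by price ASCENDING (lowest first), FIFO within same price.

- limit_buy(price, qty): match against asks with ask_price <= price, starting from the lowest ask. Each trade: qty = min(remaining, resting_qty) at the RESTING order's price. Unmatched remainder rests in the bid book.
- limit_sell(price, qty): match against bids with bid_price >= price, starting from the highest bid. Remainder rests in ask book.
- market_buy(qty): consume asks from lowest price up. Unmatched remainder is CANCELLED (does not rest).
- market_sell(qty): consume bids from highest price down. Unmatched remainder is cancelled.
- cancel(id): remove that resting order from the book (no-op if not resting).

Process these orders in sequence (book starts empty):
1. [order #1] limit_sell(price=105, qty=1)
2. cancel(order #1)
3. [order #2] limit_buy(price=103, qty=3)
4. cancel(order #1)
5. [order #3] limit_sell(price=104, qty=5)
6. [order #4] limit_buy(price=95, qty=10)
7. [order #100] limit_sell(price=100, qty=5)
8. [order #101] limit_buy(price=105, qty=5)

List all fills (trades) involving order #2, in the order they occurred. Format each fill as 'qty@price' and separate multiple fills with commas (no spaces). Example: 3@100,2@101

Answer: 3@103

Derivation:
After op 1 [order #1] limit_sell(price=105, qty=1): fills=none; bids=[-] asks=[#1:1@105]
After op 2 cancel(order #1): fills=none; bids=[-] asks=[-]
After op 3 [order #2] limit_buy(price=103, qty=3): fills=none; bids=[#2:3@103] asks=[-]
After op 4 cancel(order #1): fills=none; bids=[#2:3@103] asks=[-]
After op 5 [order #3] limit_sell(price=104, qty=5): fills=none; bids=[#2:3@103] asks=[#3:5@104]
After op 6 [order #4] limit_buy(price=95, qty=10): fills=none; bids=[#2:3@103 #4:10@95] asks=[#3:5@104]
After op 7 [order #100] limit_sell(price=100, qty=5): fills=#2x#100:3@103; bids=[#4:10@95] asks=[#100:2@100 #3:5@104]
After op 8 [order #101] limit_buy(price=105, qty=5): fills=#101x#100:2@100 #101x#3:3@104; bids=[#4:10@95] asks=[#3:2@104]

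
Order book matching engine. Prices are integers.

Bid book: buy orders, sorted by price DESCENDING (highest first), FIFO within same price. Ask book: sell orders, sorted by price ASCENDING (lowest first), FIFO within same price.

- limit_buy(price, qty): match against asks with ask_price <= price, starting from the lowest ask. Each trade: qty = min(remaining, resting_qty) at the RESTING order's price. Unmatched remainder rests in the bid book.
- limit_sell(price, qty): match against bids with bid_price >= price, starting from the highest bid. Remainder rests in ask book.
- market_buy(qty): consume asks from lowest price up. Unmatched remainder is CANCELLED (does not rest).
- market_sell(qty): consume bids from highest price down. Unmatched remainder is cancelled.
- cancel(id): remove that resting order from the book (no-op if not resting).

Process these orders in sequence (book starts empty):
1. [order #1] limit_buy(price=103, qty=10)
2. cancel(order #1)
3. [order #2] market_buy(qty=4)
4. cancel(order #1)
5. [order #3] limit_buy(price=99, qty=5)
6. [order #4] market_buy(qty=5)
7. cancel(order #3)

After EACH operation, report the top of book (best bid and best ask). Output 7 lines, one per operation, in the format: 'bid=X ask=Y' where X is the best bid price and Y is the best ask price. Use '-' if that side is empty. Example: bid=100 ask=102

Answer: bid=103 ask=-
bid=- ask=-
bid=- ask=-
bid=- ask=-
bid=99 ask=-
bid=99 ask=-
bid=- ask=-

Derivation:
After op 1 [order #1] limit_buy(price=103, qty=10): fills=none; bids=[#1:10@103] asks=[-]
After op 2 cancel(order #1): fills=none; bids=[-] asks=[-]
After op 3 [order #2] market_buy(qty=4): fills=none; bids=[-] asks=[-]
After op 4 cancel(order #1): fills=none; bids=[-] asks=[-]
After op 5 [order #3] limit_buy(price=99, qty=5): fills=none; bids=[#3:5@99] asks=[-]
After op 6 [order #4] market_buy(qty=5): fills=none; bids=[#3:5@99] asks=[-]
After op 7 cancel(order #3): fills=none; bids=[-] asks=[-]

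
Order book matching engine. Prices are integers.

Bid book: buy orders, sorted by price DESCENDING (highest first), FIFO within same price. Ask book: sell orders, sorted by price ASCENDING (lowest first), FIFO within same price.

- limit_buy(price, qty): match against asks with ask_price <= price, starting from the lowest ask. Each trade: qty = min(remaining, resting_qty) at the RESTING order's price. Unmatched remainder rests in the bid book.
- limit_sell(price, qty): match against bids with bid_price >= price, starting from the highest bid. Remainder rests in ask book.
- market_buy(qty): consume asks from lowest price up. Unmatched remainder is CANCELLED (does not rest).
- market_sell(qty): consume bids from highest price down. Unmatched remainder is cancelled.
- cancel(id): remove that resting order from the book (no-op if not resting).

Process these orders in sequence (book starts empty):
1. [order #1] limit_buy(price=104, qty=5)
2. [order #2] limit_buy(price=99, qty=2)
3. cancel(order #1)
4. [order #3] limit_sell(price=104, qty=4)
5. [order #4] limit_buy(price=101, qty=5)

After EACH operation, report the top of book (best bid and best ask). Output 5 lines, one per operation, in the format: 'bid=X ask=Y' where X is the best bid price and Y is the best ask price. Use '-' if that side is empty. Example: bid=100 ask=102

After op 1 [order #1] limit_buy(price=104, qty=5): fills=none; bids=[#1:5@104] asks=[-]
After op 2 [order #2] limit_buy(price=99, qty=2): fills=none; bids=[#1:5@104 #2:2@99] asks=[-]
After op 3 cancel(order #1): fills=none; bids=[#2:2@99] asks=[-]
After op 4 [order #3] limit_sell(price=104, qty=4): fills=none; bids=[#2:2@99] asks=[#3:4@104]
After op 5 [order #4] limit_buy(price=101, qty=5): fills=none; bids=[#4:5@101 #2:2@99] asks=[#3:4@104]

Answer: bid=104 ask=-
bid=104 ask=-
bid=99 ask=-
bid=99 ask=104
bid=101 ask=104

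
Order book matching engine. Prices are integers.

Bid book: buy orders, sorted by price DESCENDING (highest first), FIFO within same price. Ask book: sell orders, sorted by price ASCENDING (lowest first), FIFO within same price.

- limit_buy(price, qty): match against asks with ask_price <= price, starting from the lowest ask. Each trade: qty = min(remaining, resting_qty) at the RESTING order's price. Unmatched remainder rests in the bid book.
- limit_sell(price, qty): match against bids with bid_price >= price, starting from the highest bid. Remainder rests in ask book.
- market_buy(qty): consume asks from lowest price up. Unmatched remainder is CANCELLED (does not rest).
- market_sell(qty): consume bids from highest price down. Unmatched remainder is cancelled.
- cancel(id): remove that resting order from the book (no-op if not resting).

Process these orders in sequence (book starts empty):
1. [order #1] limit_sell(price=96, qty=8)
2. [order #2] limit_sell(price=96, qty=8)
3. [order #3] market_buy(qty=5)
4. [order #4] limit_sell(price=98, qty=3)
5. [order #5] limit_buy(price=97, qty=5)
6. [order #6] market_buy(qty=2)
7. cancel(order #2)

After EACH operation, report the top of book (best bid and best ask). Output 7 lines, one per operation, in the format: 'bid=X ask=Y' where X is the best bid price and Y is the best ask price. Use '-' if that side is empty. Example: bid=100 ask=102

After op 1 [order #1] limit_sell(price=96, qty=8): fills=none; bids=[-] asks=[#1:8@96]
After op 2 [order #2] limit_sell(price=96, qty=8): fills=none; bids=[-] asks=[#1:8@96 #2:8@96]
After op 3 [order #3] market_buy(qty=5): fills=#3x#1:5@96; bids=[-] asks=[#1:3@96 #2:8@96]
After op 4 [order #4] limit_sell(price=98, qty=3): fills=none; bids=[-] asks=[#1:3@96 #2:8@96 #4:3@98]
After op 5 [order #5] limit_buy(price=97, qty=5): fills=#5x#1:3@96 #5x#2:2@96; bids=[-] asks=[#2:6@96 #4:3@98]
After op 6 [order #6] market_buy(qty=2): fills=#6x#2:2@96; bids=[-] asks=[#2:4@96 #4:3@98]
After op 7 cancel(order #2): fills=none; bids=[-] asks=[#4:3@98]

Answer: bid=- ask=96
bid=- ask=96
bid=- ask=96
bid=- ask=96
bid=- ask=96
bid=- ask=96
bid=- ask=98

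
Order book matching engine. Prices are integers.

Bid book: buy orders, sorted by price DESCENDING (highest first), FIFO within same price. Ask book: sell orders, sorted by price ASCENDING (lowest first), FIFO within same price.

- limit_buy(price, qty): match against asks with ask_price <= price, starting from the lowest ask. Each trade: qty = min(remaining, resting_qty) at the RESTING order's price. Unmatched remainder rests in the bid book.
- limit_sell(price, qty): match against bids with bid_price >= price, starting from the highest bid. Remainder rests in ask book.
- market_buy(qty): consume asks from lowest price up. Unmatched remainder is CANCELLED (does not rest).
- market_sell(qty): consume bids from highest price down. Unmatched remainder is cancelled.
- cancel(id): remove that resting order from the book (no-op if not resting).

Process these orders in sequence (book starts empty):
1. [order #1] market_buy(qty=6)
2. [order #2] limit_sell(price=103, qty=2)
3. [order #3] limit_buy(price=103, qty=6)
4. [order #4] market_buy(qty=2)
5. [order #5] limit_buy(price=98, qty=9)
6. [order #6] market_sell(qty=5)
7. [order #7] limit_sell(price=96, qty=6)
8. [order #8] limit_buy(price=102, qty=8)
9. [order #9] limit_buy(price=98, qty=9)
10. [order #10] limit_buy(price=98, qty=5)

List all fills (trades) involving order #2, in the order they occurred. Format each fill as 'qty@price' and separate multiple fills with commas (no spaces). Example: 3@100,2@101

After op 1 [order #1] market_buy(qty=6): fills=none; bids=[-] asks=[-]
After op 2 [order #2] limit_sell(price=103, qty=2): fills=none; bids=[-] asks=[#2:2@103]
After op 3 [order #3] limit_buy(price=103, qty=6): fills=#3x#2:2@103; bids=[#3:4@103] asks=[-]
After op 4 [order #4] market_buy(qty=2): fills=none; bids=[#3:4@103] asks=[-]
After op 5 [order #5] limit_buy(price=98, qty=9): fills=none; bids=[#3:4@103 #5:9@98] asks=[-]
After op 6 [order #6] market_sell(qty=5): fills=#3x#6:4@103 #5x#6:1@98; bids=[#5:8@98] asks=[-]
After op 7 [order #7] limit_sell(price=96, qty=6): fills=#5x#7:6@98; bids=[#5:2@98] asks=[-]
After op 8 [order #8] limit_buy(price=102, qty=8): fills=none; bids=[#8:8@102 #5:2@98] asks=[-]
After op 9 [order #9] limit_buy(price=98, qty=9): fills=none; bids=[#8:8@102 #5:2@98 #9:9@98] asks=[-]
After op 10 [order #10] limit_buy(price=98, qty=5): fills=none; bids=[#8:8@102 #5:2@98 #9:9@98 #10:5@98] asks=[-]

Answer: 2@103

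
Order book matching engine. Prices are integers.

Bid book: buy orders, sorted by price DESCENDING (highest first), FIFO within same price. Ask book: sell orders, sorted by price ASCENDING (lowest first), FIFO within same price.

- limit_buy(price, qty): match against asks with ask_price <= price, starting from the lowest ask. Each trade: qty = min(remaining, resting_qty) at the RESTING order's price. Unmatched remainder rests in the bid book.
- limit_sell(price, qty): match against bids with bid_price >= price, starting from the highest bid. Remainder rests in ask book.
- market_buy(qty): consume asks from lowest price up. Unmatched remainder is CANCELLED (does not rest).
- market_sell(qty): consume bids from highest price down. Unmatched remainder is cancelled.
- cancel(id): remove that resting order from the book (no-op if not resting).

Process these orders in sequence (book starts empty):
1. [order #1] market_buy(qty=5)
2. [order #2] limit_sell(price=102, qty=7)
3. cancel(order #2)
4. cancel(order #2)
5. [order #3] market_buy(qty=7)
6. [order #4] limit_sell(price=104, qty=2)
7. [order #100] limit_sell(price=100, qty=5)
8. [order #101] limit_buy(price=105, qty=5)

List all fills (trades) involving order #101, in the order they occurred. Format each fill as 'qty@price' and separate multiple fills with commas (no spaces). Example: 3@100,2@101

After op 1 [order #1] market_buy(qty=5): fills=none; bids=[-] asks=[-]
After op 2 [order #2] limit_sell(price=102, qty=7): fills=none; bids=[-] asks=[#2:7@102]
After op 3 cancel(order #2): fills=none; bids=[-] asks=[-]
After op 4 cancel(order #2): fills=none; bids=[-] asks=[-]
After op 5 [order #3] market_buy(qty=7): fills=none; bids=[-] asks=[-]
After op 6 [order #4] limit_sell(price=104, qty=2): fills=none; bids=[-] asks=[#4:2@104]
After op 7 [order #100] limit_sell(price=100, qty=5): fills=none; bids=[-] asks=[#100:5@100 #4:2@104]
After op 8 [order #101] limit_buy(price=105, qty=5): fills=#101x#100:5@100; bids=[-] asks=[#4:2@104]

Answer: 5@100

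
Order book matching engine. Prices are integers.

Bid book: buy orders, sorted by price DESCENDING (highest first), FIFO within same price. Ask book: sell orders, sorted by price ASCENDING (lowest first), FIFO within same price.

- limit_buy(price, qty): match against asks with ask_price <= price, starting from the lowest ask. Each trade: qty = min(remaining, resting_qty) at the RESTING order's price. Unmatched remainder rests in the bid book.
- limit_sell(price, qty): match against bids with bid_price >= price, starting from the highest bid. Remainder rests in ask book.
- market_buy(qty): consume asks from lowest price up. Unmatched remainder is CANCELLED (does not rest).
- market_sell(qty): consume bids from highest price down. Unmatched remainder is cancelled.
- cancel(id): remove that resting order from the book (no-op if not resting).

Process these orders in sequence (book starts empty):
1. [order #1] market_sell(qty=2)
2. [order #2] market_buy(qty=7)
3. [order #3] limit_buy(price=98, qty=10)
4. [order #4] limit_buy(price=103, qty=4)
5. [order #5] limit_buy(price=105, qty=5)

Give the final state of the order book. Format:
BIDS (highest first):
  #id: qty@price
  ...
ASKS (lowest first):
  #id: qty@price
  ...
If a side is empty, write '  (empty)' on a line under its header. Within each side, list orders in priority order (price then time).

After op 1 [order #1] market_sell(qty=2): fills=none; bids=[-] asks=[-]
After op 2 [order #2] market_buy(qty=7): fills=none; bids=[-] asks=[-]
After op 3 [order #3] limit_buy(price=98, qty=10): fills=none; bids=[#3:10@98] asks=[-]
After op 4 [order #4] limit_buy(price=103, qty=4): fills=none; bids=[#4:4@103 #3:10@98] asks=[-]
After op 5 [order #5] limit_buy(price=105, qty=5): fills=none; bids=[#5:5@105 #4:4@103 #3:10@98] asks=[-]

Answer: BIDS (highest first):
  #5: 5@105
  #4: 4@103
  #3: 10@98
ASKS (lowest first):
  (empty)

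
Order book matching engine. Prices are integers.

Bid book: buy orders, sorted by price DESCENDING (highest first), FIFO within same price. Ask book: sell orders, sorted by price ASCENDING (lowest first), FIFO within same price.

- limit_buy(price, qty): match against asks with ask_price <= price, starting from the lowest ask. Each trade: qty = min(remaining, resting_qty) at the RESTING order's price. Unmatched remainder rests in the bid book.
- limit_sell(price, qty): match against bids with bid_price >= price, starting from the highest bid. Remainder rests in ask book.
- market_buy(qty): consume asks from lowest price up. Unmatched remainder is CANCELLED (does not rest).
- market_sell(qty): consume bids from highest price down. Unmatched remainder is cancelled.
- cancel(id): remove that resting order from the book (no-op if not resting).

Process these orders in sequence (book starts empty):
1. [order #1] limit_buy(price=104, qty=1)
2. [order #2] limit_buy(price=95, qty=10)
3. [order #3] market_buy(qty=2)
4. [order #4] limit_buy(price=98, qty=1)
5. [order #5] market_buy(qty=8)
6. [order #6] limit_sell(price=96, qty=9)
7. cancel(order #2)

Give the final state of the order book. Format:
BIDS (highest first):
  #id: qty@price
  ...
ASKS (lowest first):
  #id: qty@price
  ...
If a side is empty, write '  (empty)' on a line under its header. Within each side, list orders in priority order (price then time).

Answer: BIDS (highest first):
  (empty)
ASKS (lowest first):
  #6: 7@96

Derivation:
After op 1 [order #1] limit_buy(price=104, qty=1): fills=none; bids=[#1:1@104] asks=[-]
After op 2 [order #2] limit_buy(price=95, qty=10): fills=none; bids=[#1:1@104 #2:10@95] asks=[-]
After op 3 [order #3] market_buy(qty=2): fills=none; bids=[#1:1@104 #2:10@95] asks=[-]
After op 4 [order #4] limit_buy(price=98, qty=1): fills=none; bids=[#1:1@104 #4:1@98 #2:10@95] asks=[-]
After op 5 [order #5] market_buy(qty=8): fills=none; bids=[#1:1@104 #4:1@98 #2:10@95] asks=[-]
After op 6 [order #6] limit_sell(price=96, qty=9): fills=#1x#6:1@104 #4x#6:1@98; bids=[#2:10@95] asks=[#6:7@96]
After op 7 cancel(order #2): fills=none; bids=[-] asks=[#6:7@96]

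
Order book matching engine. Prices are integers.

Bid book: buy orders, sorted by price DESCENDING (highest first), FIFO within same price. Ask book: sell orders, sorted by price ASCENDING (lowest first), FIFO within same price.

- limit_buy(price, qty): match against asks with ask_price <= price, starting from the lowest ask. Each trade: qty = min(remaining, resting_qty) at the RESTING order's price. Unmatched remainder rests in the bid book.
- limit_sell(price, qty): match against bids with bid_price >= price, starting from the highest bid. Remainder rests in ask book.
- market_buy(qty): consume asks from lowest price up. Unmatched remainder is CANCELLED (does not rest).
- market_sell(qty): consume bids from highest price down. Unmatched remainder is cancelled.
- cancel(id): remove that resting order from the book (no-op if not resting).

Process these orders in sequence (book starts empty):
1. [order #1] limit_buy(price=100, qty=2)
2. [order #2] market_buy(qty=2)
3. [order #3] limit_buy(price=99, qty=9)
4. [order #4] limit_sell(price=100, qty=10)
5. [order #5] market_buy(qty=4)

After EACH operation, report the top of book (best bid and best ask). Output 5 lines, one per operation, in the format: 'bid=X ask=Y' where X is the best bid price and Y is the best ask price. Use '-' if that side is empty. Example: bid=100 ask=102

After op 1 [order #1] limit_buy(price=100, qty=2): fills=none; bids=[#1:2@100] asks=[-]
After op 2 [order #2] market_buy(qty=2): fills=none; bids=[#1:2@100] asks=[-]
After op 3 [order #3] limit_buy(price=99, qty=9): fills=none; bids=[#1:2@100 #3:9@99] asks=[-]
After op 4 [order #4] limit_sell(price=100, qty=10): fills=#1x#4:2@100; bids=[#3:9@99] asks=[#4:8@100]
After op 5 [order #5] market_buy(qty=4): fills=#5x#4:4@100; bids=[#3:9@99] asks=[#4:4@100]

Answer: bid=100 ask=-
bid=100 ask=-
bid=100 ask=-
bid=99 ask=100
bid=99 ask=100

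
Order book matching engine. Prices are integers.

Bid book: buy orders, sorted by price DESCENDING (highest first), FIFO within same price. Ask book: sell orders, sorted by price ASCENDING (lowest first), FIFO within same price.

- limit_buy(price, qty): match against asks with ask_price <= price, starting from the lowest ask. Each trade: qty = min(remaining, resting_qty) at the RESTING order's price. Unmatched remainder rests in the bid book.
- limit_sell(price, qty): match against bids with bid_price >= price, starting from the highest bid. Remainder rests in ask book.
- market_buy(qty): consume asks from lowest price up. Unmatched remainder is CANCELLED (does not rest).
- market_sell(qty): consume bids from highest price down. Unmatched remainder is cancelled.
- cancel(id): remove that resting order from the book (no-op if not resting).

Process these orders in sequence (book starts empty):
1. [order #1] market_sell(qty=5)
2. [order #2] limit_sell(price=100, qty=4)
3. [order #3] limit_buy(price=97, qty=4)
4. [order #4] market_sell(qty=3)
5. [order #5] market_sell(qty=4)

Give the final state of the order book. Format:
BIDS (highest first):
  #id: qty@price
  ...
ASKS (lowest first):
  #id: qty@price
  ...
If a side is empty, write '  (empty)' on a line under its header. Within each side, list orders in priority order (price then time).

Answer: BIDS (highest first):
  (empty)
ASKS (lowest first):
  #2: 4@100

Derivation:
After op 1 [order #1] market_sell(qty=5): fills=none; bids=[-] asks=[-]
After op 2 [order #2] limit_sell(price=100, qty=4): fills=none; bids=[-] asks=[#2:4@100]
After op 3 [order #3] limit_buy(price=97, qty=4): fills=none; bids=[#3:4@97] asks=[#2:4@100]
After op 4 [order #4] market_sell(qty=3): fills=#3x#4:3@97; bids=[#3:1@97] asks=[#2:4@100]
After op 5 [order #5] market_sell(qty=4): fills=#3x#5:1@97; bids=[-] asks=[#2:4@100]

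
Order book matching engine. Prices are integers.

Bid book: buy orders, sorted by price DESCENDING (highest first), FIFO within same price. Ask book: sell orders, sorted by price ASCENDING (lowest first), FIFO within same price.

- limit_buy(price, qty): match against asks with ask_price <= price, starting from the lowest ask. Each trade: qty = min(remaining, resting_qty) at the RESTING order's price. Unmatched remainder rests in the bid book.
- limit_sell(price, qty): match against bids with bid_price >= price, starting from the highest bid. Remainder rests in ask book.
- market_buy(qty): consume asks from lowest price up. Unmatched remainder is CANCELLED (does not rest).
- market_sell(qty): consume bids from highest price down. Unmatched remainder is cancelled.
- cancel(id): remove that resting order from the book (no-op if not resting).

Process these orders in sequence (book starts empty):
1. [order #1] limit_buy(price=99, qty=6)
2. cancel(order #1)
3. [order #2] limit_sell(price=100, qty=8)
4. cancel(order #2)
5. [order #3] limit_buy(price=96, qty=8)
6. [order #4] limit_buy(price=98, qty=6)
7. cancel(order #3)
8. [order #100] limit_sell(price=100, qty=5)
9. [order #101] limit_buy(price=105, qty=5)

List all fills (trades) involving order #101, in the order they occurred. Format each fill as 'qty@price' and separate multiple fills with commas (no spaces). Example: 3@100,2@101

Answer: 5@100

Derivation:
After op 1 [order #1] limit_buy(price=99, qty=6): fills=none; bids=[#1:6@99] asks=[-]
After op 2 cancel(order #1): fills=none; bids=[-] asks=[-]
After op 3 [order #2] limit_sell(price=100, qty=8): fills=none; bids=[-] asks=[#2:8@100]
After op 4 cancel(order #2): fills=none; bids=[-] asks=[-]
After op 5 [order #3] limit_buy(price=96, qty=8): fills=none; bids=[#3:8@96] asks=[-]
After op 6 [order #4] limit_buy(price=98, qty=6): fills=none; bids=[#4:6@98 #3:8@96] asks=[-]
After op 7 cancel(order #3): fills=none; bids=[#4:6@98] asks=[-]
After op 8 [order #100] limit_sell(price=100, qty=5): fills=none; bids=[#4:6@98] asks=[#100:5@100]
After op 9 [order #101] limit_buy(price=105, qty=5): fills=#101x#100:5@100; bids=[#4:6@98] asks=[-]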